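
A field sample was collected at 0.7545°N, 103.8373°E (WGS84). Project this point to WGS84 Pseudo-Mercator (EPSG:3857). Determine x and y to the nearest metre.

x 11559115 m, y 83993 m

Web Mercator is spherical with R = a = 6378137 m.
x = R·λ = 6378137 × 1.812302771 = 11559115.361 m.
y = R·ln tan(π/4 + φ/2) = 6378137 × 0.013168890 = 83992.983 m.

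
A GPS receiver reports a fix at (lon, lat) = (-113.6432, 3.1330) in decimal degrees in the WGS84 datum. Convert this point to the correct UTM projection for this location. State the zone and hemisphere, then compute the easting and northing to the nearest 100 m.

Longitude -113.6432° lies in the 6° band [-114°, -108°), giving zone 12; latitude is north of the equator, so 12N.
Zone 12 central meridian λ₀ = 6×12 − 183 = -111°; Δλ = -2.6432°.
Transverse Mercator on WGS84 with k₀ = 0.9996 gives E = 206210.387 m, N = 346664.668 m.

Zone 12N: E 206200 m, N 346700 m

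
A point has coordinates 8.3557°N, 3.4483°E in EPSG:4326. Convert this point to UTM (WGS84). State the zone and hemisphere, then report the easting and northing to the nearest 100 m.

Zone 31N: E 549400 m, N 923600 m

Longitude 3.4483° lies in the 6° band [0°, 6°), giving zone 31; latitude is north of the equator, so 31N.
Zone 31 central meridian λ₀ = 6×31 − 183 = 3°; Δλ = +0.4483°.
Transverse Mercator on WGS84 with k₀ = 0.9996 gives E = 549359.015 m, N = 923649.441 m.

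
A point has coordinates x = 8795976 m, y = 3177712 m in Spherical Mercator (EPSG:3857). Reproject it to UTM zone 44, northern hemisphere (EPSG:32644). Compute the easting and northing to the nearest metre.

E 303855 m, N 3035994 m

Web Mercator inverse (R = 6378137 m) → φ = 27.43330044°, λ = 79.01559680°.
UTM 44N forward: E = 303854.561 m, N = 3035994.049 m.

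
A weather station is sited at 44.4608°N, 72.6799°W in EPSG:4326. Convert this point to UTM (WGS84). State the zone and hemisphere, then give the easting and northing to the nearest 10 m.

Longitude -72.6799° lies in the 6° band [-78°, -72°), giving zone 18; latitude is north of the equator, so 18N.
Zone 18 central meridian λ₀ = 6×18 − 183 = -75°; Δλ = +2.3201°.
Transverse Mercator on WGS84 with k₀ = 0.9996 gives E = 684567.294 m, N = 4925673.068 m.

Zone 18N: E 684570 m, N 4925670 m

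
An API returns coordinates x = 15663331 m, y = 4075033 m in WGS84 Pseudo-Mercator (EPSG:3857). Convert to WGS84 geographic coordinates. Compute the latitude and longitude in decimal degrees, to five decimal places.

lat 34.34360°, lon 140.70610°

R = 6378137 m. λ = x/R = 140.70609638°.
φ = 2·arctan(exp(y/R)) − 90° = 2·arctan(1.89441) − 90° = 34.34360034°.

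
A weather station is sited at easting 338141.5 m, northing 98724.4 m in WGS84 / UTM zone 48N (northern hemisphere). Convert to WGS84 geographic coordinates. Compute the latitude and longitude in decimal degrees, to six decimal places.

Zone 48N: λ₀ = 105°, k₀ = 0.9996, false easting 500000 m.
Meridian distance M = (N − FN)/k₀ = 98763.9 m.
Inverse transverse Mercator on WGS84 gives φ = 0.89290017°, λ = 103.54540031°.

lat 0.892900°, lon 103.545400°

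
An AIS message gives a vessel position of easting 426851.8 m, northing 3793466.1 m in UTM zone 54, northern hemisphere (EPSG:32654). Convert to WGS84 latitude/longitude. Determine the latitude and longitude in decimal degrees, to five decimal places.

Zone 54N: λ₀ = 141°, k₀ = 0.9996, false easting 500000 m.
Meridian distance M = (N − FN)/k₀ = 3794984.1 m.
Inverse transverse Mercator on WGS84 gives φ = 34.27980011°, λ = 140.20529988°.

lat 34.27980°, lon 140.20530°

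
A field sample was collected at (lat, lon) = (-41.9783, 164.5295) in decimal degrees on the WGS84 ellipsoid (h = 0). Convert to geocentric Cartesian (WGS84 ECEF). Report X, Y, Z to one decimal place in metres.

X -4576559.4 m, Y 1266655.0 m, Z -4243812.3 m

WGS84: a = 6378137 m, e² = 0.006694380; N(φ) = a/√(1−e²sin²φ) = 6387709.102 m.
X = (N+h)·cosφ·cosλ = -4576559.352 m; Y = (N+h)·cosφ·sinλ = 1266655.031 m; Z = (N(1−e²)+h)·sinφ = -4243812.339 m.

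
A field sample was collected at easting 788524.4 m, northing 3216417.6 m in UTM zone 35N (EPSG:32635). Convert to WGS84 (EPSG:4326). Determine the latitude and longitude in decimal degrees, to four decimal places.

lat 29.0434°, lon 29.9628°

Zone 35N: λ₀ = 27°, k₀ = 0.9996, false easting 500000 m.
Meridian distance M = (N − FN)/k₀ = 3217704.7 m.
Inverse transverse Mercator on WGS84 gives φ = 29.04339990°, λ = 29.96280048°.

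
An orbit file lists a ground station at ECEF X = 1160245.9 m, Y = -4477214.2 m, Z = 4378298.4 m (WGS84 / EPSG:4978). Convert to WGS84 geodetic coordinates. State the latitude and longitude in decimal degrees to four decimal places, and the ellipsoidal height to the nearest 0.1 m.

lat 43.6219°, lon -75.4717°, h 757.2 m

λ = atan2(Y, X) = -75.47170062°; p = √(X²+Y²) = 4625107.3 m.
Bowring's method on WGS84 (a = 6378137 m, b = 6356752.314 m) gives φ = 43.62190007°, h = 757.242 m.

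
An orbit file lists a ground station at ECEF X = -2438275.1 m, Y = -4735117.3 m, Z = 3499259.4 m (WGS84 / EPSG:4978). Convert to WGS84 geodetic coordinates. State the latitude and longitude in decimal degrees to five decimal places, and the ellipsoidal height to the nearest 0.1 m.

λ = atan2(Y, X) = -117.24549965°; p = √(X²+Y²) = 5326023.0 m.
Bowring's method on WGS84 (a = 6378137 m, b = 6356752.314 m) gives φ = 33.48220055°, h = 1035.993 m.

lat 33.48220°, lon -117.24550°, h 1036.0 m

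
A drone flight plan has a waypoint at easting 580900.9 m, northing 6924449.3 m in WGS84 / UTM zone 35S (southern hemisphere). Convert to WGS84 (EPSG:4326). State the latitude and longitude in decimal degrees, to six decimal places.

lat -27.802100°, lon 27.821300°

Zone 35S: λ₀ = 27°, k₀ = 0.9996, false easting 500000 m, false northing 10000000 m.
Meridian distance M = (N − FN)/k₀ = -3076781.4 m.
Inverse transverse Mercator on WGS84 gives φ = -27.80209959°, λ = 27.82129988°.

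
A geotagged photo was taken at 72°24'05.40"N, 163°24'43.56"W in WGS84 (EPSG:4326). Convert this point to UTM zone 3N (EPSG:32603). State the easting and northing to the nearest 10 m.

Zone 3 central meridian λ₀ = 6×3 − 183 = -165°; Δλ = +1.5879°.
Transverse Mercator on WGS84 with k₀ = 0.9996 gives E = 553579.998 m, N = 8034425.150 m.

E 553580 m, N 8034430 m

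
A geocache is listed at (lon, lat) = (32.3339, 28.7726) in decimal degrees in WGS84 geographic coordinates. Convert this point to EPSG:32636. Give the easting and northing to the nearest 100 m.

E 435000 m, N 3183000 m

Zone 36 central meridian λ₀ = 6×36 − 183 = 33°; Δλ = -0.6661°.
Transverse Mercator on WGS84 with k₀ = 0.9996 gives E = 434979.625 m, N = 3182973.997 m.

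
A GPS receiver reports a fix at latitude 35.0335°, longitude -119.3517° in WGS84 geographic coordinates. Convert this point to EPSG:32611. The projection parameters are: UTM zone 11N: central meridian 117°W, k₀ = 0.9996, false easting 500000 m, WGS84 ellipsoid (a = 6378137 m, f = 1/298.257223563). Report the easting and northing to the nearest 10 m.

Zone 11 central meridian λ₀ = 6×11 − 183 = -117°; Δλ = -2.3517°.
Transverse Mercator on WGS84 with k₀ = 0.9996 gives E = 285470.274 m, N = 3879286.316 m.

E 285470 m, N 3879290 m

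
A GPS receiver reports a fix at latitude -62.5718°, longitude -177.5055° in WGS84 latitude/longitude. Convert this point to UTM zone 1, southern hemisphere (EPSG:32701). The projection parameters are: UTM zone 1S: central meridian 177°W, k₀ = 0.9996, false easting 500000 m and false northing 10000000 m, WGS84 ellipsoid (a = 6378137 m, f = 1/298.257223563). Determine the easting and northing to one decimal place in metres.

Zone 1 central meridian λ₀ = 6×1 − 183 = -177°; Δλ = -0.5055°.
Transverse Mercator on WGS84 with k₀ = 0.9996 gives E = 474021.016 m, N = 3062016.395 m.

E 474021.0 m, N 3062016.4 m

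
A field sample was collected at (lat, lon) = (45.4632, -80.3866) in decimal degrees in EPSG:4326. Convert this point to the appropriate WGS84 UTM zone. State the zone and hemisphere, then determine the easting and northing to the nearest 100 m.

Longitude -80.3866° lies in the 6° band [-84°, -78°), giving zone 17; latitude is north of the equator, so 17N.
Zone 17 central meridian λ₀ = 6×17 − 183 = -81°; Δλ = +0.6134°.
Transverse Mercator on WGS84 with k₀ = 0.9996 gives E = 547954.175 m, N = 5034591.120 m.

Zone 17N: E 548000 m, N 5034600 m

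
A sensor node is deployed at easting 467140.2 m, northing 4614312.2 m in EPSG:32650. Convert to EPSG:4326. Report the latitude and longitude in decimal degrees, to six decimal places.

lat 41.679900°, lon 116.605200°

Zone 50N: λ₀ = 117°, k₀ = 0.9996, false easting 500000 m.
Meridian distance M = (N − FN)/k₀ = 4616158.7 m.
Inverse transverse Mercator on WGS84 gives φ = 41.67990031°, λ = 116.60519975°.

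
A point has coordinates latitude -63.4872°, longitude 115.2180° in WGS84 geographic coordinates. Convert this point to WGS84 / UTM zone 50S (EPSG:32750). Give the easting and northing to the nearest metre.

E 411253 m, N 2958891 m

Zone 50 central meridian λ₀ = 6×50 − 183 = 117°; Δλ = -1.7820°.
Transverse Mercator on WGS84 with k₀ = 0.9996 gives E = 411253.311 m, N = 2958891.418 m.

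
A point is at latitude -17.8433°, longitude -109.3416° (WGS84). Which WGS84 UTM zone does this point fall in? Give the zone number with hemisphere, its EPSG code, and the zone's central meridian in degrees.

UTM zone = ⌊(λ + 180)/6⌋ + 1; -109.3416° ∈ [-114°, -108°) → zone 12.
Hemisphere: S (φ < 0).
Central meridian λ₀ = 6×12 − 183 = -111°.
EPSG code: 32712.

Zone 12S (EPSG:32712), central meridian -111°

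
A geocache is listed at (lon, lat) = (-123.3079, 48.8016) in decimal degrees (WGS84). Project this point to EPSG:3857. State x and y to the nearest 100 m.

Web Mercator is spherical with R = a = 6378137 m.
x = R·λ = 6378137 × -2.152128849 = -13726572.639 m.
y = R·ln tan(π/4 + φ/2) = 6378137 × 0.978540265 = 6241263.870 m.

x -13726600 m, y 6241300 m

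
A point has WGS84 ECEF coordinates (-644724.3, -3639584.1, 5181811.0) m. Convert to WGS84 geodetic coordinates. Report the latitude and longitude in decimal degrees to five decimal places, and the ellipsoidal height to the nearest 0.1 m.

lat 54.68100°, lon -100.04530°, h 1074.5 m

λ = atan2(Y, X) = -100.04529944°; p = √(X²+Y²) = 3696247.0 m.
Bowring's method on WGS84 (a = 6378137 m, b = 6356752.314 m) gives φ = 54.68100024°, h = 1074.532 m.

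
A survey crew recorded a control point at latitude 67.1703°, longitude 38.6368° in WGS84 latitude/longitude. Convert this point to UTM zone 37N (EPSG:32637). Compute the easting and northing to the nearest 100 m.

Zone 37 central meridian λ₀ = 6×37 − 183 = 39°; Δλ = -0.3632°.
Transverse Mercator on WGS84 with k₀ = 0.9996 gives E = 484274.518 m, N = 7450410.815 m.

E 484300 m, N 7450400 m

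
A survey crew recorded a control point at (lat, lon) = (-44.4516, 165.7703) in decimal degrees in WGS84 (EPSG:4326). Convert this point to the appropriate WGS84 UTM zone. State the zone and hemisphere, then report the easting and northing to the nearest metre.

Zone 58S: E 561288 m, N 5077678 m

Longitude 165.7703° lies in the 6° band [162°, 168°), giving zone 58; latitude is south of the equator, so 58S.
Zone 58 central meridian λ₀ = 6×58 − 183 = 165°; Δλ = +0.7703°.
Transverse Mercator on WGS84 with k₀ = 0.9996 gives E = 561287.794 m, N = 5077678.427 m.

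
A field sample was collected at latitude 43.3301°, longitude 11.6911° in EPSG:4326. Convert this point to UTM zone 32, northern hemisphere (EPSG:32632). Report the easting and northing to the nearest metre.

Zone 32 central meridian λ₀ = 6×32 − 183 = 9°; Δλ = +2.6911°.
Transverse Mercator on WGS84 with k₀ = 0.9996 gives E = 718174.052 m, N = 4800990.099 m.

E 718174 m, N 4800990 m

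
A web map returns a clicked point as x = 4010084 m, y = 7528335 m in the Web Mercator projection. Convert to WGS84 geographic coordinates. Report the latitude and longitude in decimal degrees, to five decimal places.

R = 6378137 m. λ = x/R = 36.02319748°.
φ = 2·arctan(exp(y/R)) − 90° = 2·arctan(3.25546) − 90° = 55.84859977°.

lat 55.84860°, lon 36.02320°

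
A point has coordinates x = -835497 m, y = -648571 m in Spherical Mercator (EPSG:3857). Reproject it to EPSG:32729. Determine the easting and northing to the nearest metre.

E 665480 m, N 9356895 m

Web Mercator inverse (R = 6378137 m) → φ = -5.81619764°, λ = -7.50539725°.
UTM 29S forward: E = 665479.903 m, N = 9356894.521 m.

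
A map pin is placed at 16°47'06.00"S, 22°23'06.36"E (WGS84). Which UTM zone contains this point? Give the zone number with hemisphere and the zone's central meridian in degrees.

UTM zone = ⌊(λ + 180)/6⌋ + 1; 22.3851° ∈ [18°, 24°) → zone 34.
Hemisphere: S (φ < 0).
Central meridian λ₀ = 6×34 − 183 = 21°.

Zone 34S, central meridian 21°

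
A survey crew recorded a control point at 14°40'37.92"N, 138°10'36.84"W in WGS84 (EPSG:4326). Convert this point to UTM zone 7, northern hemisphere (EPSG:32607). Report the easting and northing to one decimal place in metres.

E 804062.8 m, N 1624522.5 m

Zone 7 central meridian λ₀ = 6×7 − 183 = -141°; Δλ = +2.8231°.
Transverse Mercator on WGS84 with k₀ = 0.9996 gives E = 804062.821 m, N = 1624522.508 m.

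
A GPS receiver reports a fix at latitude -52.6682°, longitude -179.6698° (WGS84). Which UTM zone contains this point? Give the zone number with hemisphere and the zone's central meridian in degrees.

Zone 1S, central meridian -177°

UTM zone = ⌊(λ + 180)/6⌋ + 1; -179.6698° ∈ [-180°, -174°) → zone 1.
Hemisphere: S (φ < 0).
Central meridian λ₀ = 6×1 − 183 = -177°.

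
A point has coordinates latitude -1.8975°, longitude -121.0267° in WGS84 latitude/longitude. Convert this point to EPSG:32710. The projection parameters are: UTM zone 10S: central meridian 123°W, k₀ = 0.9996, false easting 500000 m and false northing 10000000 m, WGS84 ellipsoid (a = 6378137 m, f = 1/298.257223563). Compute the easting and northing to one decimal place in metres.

Zone 10 central meridian λ₀ = 6×10 − 183 = -123°; Δλ = +1.9733°.
Transverse Mercator on WGS84 with k₀ = 0.9996 gives E = 719502.881 m, N = 9790143.271 m.

E 719502.9 m, N 9790143.3 m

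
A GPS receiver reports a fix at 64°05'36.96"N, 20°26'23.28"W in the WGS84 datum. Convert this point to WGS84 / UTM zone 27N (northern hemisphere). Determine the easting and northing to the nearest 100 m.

Zone 27 central meridian λ₀ = 6×27 − 183 = -21°; Δλ = +0.5602°.
Transverse Mercator on WGS84 with k₀ = 0.9996 gives E = 527308.633 m, N = 7107564.424 m.

E 527300 m, N 7107600 m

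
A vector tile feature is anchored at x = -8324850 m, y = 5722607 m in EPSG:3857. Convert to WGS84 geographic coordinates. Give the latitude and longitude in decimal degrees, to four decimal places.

R = 6378137 m. λ = x/R = -74.78339993°.
φ = 2·arctan(exp(y/R)) − 90° = 2·arctan(2.45278) − 90° = 45.63850228°.

lat 45.6385°, lon -74.7834°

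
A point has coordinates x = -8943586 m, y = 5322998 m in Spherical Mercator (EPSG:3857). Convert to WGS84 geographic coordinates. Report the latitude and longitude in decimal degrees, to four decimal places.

R = 6378137 m. λ = x/R = -80.34159999°.
φ = 2·arctan(exp(y/R)) − 90° = 2·arctan(2.30382) − 90° = 43.07239760°.

lat 43.0724°, lon -80.3416°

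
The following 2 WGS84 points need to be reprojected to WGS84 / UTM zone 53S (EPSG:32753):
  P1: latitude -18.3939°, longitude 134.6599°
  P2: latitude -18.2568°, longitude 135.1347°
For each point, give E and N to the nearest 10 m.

P1: E 464080 m, N 7966200 m; P2: E 514240 m, N 7981400 m

UTM zone 53S: λ₀ = 135°, k₀ = 0.9996.
P1 (-18.3939°, 134.6599°) → (464076.737, 7966200.358) m.
P2 (-18.2568°, 135.1347°) → (514238.923, 7981397.482) m.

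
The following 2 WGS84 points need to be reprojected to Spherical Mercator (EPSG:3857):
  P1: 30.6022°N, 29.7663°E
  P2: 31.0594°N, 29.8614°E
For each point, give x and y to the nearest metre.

Web Mercator: x = R·λ, y = R·ln tan(π/4+φ/2), R = 6378137 m.
P1 (30.6022°, 29.7663°) → (3313569.359, 3581194.289) m.
P2 (31.0594°, 29.8614°) → (3324155.842, 3640465.769) m.

P1: x 3313569 m, y 3581194 m; P2: x 3324156 m, y 3640466 m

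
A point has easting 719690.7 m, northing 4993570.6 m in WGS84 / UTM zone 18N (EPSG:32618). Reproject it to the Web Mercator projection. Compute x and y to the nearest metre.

x -8038336 m, y 5631209 m

Unproject from UTM 18N (λ₀ = -75°) → φ = 45.06149960°, λ = -72.20960043°.
Web Mercator (R = 6378137 m): x = -8038335.950 m, y = 5631208.540 m.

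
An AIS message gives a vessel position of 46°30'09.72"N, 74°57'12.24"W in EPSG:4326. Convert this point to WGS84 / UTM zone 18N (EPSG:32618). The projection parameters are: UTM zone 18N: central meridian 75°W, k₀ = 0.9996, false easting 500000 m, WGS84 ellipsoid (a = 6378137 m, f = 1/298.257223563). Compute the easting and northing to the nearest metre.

Zone 18 central meridian λ₀ = 6×18 − 183 = -75°; Δλ = +0.0466°.
Transverse Mercator on WGS84 with k₀ = 0.9996 gives E = 503575.529 m, N = 5149904.431 m.

E 503576 m, N 5149904 m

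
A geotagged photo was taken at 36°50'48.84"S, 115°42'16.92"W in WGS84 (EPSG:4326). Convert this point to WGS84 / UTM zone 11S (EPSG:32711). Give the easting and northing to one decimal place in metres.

Zone 11 central meridian λ₀ = 6×11 − 183 = -117°; Δλ = +1.2953°.
Transverse Mercator on WGS84 with k₀ = 0.9996 gives E = 615484.147 m, N = 5921328.400 m.

E 615484.1 m, N 5921328.4 m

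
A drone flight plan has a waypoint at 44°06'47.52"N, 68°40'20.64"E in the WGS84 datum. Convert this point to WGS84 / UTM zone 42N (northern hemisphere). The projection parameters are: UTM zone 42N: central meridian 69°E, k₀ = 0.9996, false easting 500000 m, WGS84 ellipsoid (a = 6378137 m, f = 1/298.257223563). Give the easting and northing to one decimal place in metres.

Zone 42 central meridian λ₀ = 6×42 − 183 = 69°; Δλ = -0.3276°.
Transverse Mercator on WGS84 with k₀ = 0.9996 gives E = 473784.946 m, N = 4884498.008 m.

E 473784.9 m, N 4884498.0 m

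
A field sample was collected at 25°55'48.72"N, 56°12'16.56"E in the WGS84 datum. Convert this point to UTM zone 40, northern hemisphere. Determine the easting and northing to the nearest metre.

E 420350 m, N 2868196 m

Zone 40 central meridian λ₀ = 6×40 − 183 = 57°; Δλ = -0.7954°.
Transverse Mercator on WGS84 with k₀ = 0.9996 gives E = 420349.650 m, N = 2868195.733 m.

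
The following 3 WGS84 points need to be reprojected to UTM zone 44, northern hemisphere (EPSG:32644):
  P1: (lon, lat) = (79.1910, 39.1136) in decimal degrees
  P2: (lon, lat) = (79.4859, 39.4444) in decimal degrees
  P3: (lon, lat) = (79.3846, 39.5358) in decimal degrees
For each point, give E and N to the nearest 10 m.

UTM zone 44N: λ₀ = 81°, k₀ = 0.9996.
P1 (39.1136°, 79.1910°) → (343600.947, 4330940.898) m.
P2 (39.4444°, 79.4859°) → (369712.559, 4367187.868) m.
P3 (39.5358°, 79.3846°) → (361177.252, 4377483.549) m.

P1: E 343600 m, N 4330940 m; P2: E 369710 m, N 4367190 m; P3: E 361180 m, N 4377480 m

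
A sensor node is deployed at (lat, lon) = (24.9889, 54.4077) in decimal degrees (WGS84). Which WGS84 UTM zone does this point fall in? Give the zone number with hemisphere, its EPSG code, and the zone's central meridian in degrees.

UTM zone = ⌊(λ + 180)/6⌋ + 1; 54.4077° ∈ [54°, 60°) → zone 40.
Hemisphere: N (φ ≥ 0).
Central meridian λ₀ = 6×40 − 183 = 57°.
EPSG code: 32640.

Zone 40N (EPSG:32640), central meridian 57°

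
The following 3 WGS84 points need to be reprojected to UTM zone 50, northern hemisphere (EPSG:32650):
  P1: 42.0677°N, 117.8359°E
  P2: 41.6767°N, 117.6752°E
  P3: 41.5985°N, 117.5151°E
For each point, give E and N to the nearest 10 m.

P1: E 569150 m, N 4657630 m; P2: E 556200 m, N 4614100 m; P3: E 542930 m, N 4605330 m

UTM zone 50N: λ₀ = 117°, k₀ = 0.9996.
P1 (42.0677°, 117.8359°) → (569154.078, 4657630.922) m.
P2 (41.6767°, 117.6752°) → (556200.764, 4614101.805) m.
P3 (41.5985°, 117.5151°) → (542926.536, 4605327.812) m.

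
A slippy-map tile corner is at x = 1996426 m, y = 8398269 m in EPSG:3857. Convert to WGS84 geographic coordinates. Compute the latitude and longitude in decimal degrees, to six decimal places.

R = 6378137 m. λ = x/R = 17.93419989°.
φ = 2·arctan(exp(y/R)) − 90° = 2·arctan(3.73119) − 90° = 59.99340171°.

lat 59.993402°, lon 17.934200°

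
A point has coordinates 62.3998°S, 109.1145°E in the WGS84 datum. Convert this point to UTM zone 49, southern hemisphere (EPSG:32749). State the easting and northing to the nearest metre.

Zone 49 central meridian λ₀ = 6×49 − 183 = 111°; Δλ = -1.8855°.
Transverse Mercator on WGS84 with k₀ = 0.9996 gives E = 402549.200 m, N = 3079859.261 m.

E 402549 m, N 3079859 m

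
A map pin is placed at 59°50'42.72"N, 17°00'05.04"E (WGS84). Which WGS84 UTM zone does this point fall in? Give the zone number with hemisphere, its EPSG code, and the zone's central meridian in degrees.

Zone 33N (EPSG:32633), central meridian 15°

UTM zone = ⌊(λ + 180)/6⌋ + 1; 17.0014° ∈ [12°, 18°) → zone 33.
Hemisphere: N (φ ≥ 0).
Central meridian λ₀ = 6×33 − 183 = 15°.
EPSG code: 32633.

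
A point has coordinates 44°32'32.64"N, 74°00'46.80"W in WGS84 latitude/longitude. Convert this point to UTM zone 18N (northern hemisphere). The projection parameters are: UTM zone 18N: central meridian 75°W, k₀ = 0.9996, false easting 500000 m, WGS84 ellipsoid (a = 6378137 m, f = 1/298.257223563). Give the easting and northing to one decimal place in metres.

E 578407.5 m, N 4932592.6 m

Zone 18 central meridian λ₀ = 6×18 − 183 = -75°; Δλ = +0.9870°.
Transverse Mercator on WGS84 with k₀ = 0.9996 gives E = 578407.461 m, N = 4932592.617 m.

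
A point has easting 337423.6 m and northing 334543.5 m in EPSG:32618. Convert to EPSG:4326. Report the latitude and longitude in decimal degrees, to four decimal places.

Zone 18N: λ₀ = -75°, k₀ = 0.9996, false easting 500000 m.
Meridian distance M = (N − FN)/k₀ = 334677.4 m.
Inverse transverse Mercator on WGS84 gives φ = 3.02570045°, λ = -76.46289985°.

lat 3.0257°, lon -76.4629°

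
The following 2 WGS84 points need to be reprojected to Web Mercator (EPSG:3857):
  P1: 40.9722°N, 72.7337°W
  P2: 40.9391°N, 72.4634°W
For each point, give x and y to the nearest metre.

P1: x -8096678 m, y 5008242 m; P2: x -8066589 m, y 5003363 m

Web Mercator: x = R·λ, y = R·ln tan(π/4+φ/2), R = 6378137 m.
P1 (40.9722°, -72.7337°) → (-8096678.448, 5008242.035) m.
P2 (40.9391°, -72.4634°) → (-8066588.789, 5003363.073) m.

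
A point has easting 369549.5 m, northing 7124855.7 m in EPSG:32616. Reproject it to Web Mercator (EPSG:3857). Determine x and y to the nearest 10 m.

x -9984170 m, y 9407160 m

Unproject from UTM 16N (λ₀ = -87°) → φ = 64.22510033°, λ = -89.68930036°.
Web Mercator (R = 6378137 m): x = -9984167.245 m, y = 9407157.522 m.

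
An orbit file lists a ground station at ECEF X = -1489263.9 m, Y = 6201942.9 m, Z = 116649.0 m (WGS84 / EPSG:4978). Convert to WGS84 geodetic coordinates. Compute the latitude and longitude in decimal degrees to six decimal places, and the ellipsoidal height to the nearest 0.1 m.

λ = atan2(Y, X) = 103.50270032°; p = √(X²+Y²) = 6378244.5 m.
Bowring's method on WGS84 (a = 6378137 m, b = 6356752.314 m) gives φ = 1.05479968°, h = 1181.253 m.

lat 1.054800°, lon 103.502700°, h 1181.3 m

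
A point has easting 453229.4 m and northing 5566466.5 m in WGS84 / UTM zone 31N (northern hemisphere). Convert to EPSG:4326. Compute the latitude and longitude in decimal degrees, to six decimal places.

lat 50.248500°, lon 2.344001°

Zone 31N: λ₀ = 3°, k₀ = 0.9996, false easting 500000 m.
Meridian distance M = (N − FN)/k₀ = 5568694.0 m.
Inverse transverse Mercator on WGS84 gives φ = 50.24849984°, λ = 2.34400059°.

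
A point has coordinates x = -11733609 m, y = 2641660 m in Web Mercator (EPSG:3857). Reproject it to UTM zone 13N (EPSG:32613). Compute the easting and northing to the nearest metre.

E 458539 m, N 2552400 m

Web Mercator inverse (R = 6378137 m) → φ = 23.07970121°, λ = -105.40480303°.
UTM 13N forward: E = 458539.324 m, N = 2552400.124 m.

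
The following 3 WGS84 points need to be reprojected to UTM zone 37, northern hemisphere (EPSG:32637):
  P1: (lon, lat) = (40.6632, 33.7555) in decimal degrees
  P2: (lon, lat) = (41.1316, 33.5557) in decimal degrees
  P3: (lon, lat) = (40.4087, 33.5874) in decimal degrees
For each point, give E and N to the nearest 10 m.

UTM zone 37N: λ₀ = 39°, k₀ = 0.9996.
P1 (33.7555°, 40.6632°) → (654039.911, 3736289.351) m.
P2 (33.5557°, 41.1316°) → (697885.463, 3714929.888) m.
P3 (33.5874°, 40.4087°) → (630721.132, 3717298.347) m.

P1: E 654040 m, N 3736290 m; P2: E 697890 m, N 3714930 m; P3: E 630720 m, N 3717300 m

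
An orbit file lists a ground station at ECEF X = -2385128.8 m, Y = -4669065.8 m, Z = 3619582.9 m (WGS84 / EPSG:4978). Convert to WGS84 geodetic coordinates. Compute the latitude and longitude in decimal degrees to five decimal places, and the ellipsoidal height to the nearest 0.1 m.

λ = atan2(Y, X) = -117.05959953°; p = √(X²+Y²) = 5242996.7 m.
Bowring's method on WGS84 (a = 6378137 m, b = 6356752.314 m) gives φ = 34.79999991°, h = -151.892 m.

lat 34.80000°, lon -117.05960°, h -151.9 m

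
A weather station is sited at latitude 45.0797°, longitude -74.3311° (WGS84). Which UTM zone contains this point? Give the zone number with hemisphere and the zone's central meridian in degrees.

Zone 18N, central meridian -75°

UTM zone = ⌊(λ + 180)/6⌋ + 1; -74.3311° ∈ [-78°, -72°) → zone 18.
Hemisphere: N (φ ≥ 0).
Central meridian λ₀ = 6×18 − 183 = -75°.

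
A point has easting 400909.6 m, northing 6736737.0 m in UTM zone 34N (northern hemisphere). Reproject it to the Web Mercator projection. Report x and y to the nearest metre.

Unproject from UTM 34N (λ₀ = 21°) → φ = 60.75380016°, λ = 19.18179947°.
Web Mercator (R = 6378137 m): x = 2135308.149 m, y = 8569509.876 m.

x 2135308 m, y 8569510 m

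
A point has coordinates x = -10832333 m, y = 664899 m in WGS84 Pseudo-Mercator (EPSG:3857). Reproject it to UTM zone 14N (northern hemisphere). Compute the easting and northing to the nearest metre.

E 687237 m, N 659302 m

Web Mercator inverse (R = 6378137 m) → φ = 5.96210039°, λ = -97.30850297°.
UTM 14N forward: E = 687236.700 m, N = 659302.208 m.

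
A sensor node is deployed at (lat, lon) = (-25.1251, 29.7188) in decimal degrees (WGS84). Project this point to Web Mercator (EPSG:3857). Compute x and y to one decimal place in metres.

Web Mercator is spherical with R = a = 6378137 m.
x = R·λ = 6378137 × 0.518690910 = 3308281.683 m.
y = R·ln tan(π/4 + φ/2) = 6378137 × -0.453285682 = -2891118.180 m.

x 3308281.7 m, y -2891118.2 m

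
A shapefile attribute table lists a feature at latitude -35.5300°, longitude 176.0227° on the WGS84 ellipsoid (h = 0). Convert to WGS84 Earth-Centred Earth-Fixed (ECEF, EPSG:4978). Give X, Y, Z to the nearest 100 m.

X -5184000 m, Y 360400 m, Z -3685900 m

WGS84: a = 6378137 m, e² = 0.006694380; N(φ) = a/√(1−e²sin²φ) = 6385358.986 m.
X = (N+h)·cosφ·cosλ = -5183962.475 m; Y = (N+h)·cosφ·sinλ = 360434.151 m; Z = (N(1−e²)+h)·sinφ = -3685877.257 m.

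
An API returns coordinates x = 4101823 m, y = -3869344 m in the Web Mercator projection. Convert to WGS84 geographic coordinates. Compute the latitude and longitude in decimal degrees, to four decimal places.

lat -32.8042°, lon 36.8473°

R = 6378137 m. λ = x/R = 36.84730294°.
φ = 2·arctan(exp(y/R)) − 90° = 2·arctan(0.54517) − 90° = -32.80420352°.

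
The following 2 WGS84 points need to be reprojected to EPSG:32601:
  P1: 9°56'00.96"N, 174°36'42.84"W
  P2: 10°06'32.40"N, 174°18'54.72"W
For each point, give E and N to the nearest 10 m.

UTM zone 1N: λ₀ = -177°, k₀ = 0.9996.
P1 (9.9336°, -174.6119°) → (761849.787, 1099012.861) m.
P2 (10.1090°, -174.3152°) → (794245.172, 1118674.653) m.

P1: E 761850 m, N 1099010 m; P2: E 794250 m, N 1118670 m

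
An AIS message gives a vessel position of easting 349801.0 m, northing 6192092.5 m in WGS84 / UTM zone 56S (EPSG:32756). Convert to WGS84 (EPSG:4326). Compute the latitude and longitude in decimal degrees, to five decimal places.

Zone 56S: λ₀ = 153°, k₀ = 0.9996, false easting 500000 m, false northing 10000000 m.
Meridian distance M = (N − FN)/k₀ = -3809431.3 m.
Inverse transverse Mercator on WGS84 gives φ = -34.40170027°, λ = 151.36589967°.

lat -34.40170°, lon 151.36590°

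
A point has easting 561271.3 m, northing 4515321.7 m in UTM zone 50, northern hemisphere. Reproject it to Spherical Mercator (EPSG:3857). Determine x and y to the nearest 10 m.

x 13105220 m, y 4980920 m

Unproject from UTM 50N (λ₀ = 117°) → φ = 40.78659968°, λ = 117.72619960°.
Web Mercator (R = 6378137 m): x = 13105220.592 m, y = 4980915.939 m.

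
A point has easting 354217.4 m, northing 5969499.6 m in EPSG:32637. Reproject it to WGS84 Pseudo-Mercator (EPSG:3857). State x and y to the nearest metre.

x 4094732 m, y 7142460 m

Unproject from UTM 37N (λ₀ = 39°) → φ = 53.85349986°, λ = 36.78359996°.
Web Mercator (R = 6378137 m): x = 4094731.617 m, y = 7142459.598 m.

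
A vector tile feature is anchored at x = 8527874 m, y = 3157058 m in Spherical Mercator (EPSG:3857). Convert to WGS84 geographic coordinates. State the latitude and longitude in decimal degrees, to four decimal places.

R = 6378137 m. λ = x/R = 76.60719555°.
φ = 2·arctan(exp(y/R)) − 90° = 2·arctan(1.64047) − 90° = 27.26850390°.

lat 27.2685°, lon 76.6072°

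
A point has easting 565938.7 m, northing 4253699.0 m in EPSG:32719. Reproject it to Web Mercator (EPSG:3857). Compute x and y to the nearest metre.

Unproject from UTM 19S (λ₀ = -69°) → φ = -51.86359985°, λ = -68.04239929°.
Web Mercator (R = 6378137 m): x = -7574445.241 m, y = -6775500.033 m.

x -7574445 m, y -6775500 m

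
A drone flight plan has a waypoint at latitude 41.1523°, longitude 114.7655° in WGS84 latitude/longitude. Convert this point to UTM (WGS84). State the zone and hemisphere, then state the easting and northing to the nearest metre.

Zone 50N: E 312502 m, N 4558071 m

Longitude 114.7655° lies in the 6° band [114°, 120°), giving zone 50; latitude is north of the equator, so 50N.
Zone 50 central meridian λ₀ = 6×50 − 183 = 117°; Δλ = -2.2345°.
Transverse Mercator on WGS84 with k₀ = 0.9996 gives E = 312501.912 m, N = 4558070.666 m.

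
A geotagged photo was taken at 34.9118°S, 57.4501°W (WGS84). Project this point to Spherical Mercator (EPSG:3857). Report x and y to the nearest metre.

x -6395316 m, y -4151902 m

Web Mercator is spherical with R = a = 6378137 m.
x = R·λ = 6378137 × -1.002693401 = -6395315.878 m.
y = R·ln tan(π/4 + φ/2) = 6378137 × -0.650958355 = -4151901.567 m.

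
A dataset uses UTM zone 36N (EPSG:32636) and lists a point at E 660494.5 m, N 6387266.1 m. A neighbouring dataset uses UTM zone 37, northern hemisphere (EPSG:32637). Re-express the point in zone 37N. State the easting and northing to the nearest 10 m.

UTM 36N → geographic: φ = 57.59919972°, λ = 35.68570075°.
UTM 37N (λ₀ = 39°) forward: E = 301957.308 m, N = 6388927.581 m.

E 301960 m, N 6388930 m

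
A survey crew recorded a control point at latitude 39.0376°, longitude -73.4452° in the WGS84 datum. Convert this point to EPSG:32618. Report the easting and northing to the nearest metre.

E 634565 m, N 4322099 m

Zone 18 central meridian λ₀ = 6×18 − 183 = -75°; Δλ = +1.5548°.
Transverse Mercator on WGS84 with k₀ = 0.9996 gives E = 634565.025 m, N = 4322099.213 m.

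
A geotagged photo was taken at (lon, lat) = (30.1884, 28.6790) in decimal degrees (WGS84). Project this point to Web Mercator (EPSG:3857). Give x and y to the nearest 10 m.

Web Mercator is spherical with R = a = 6378137 m.
x = R·λ = 6378137 × 0.526886976 = 3360557.316 m.
y = R·ln tan(π/4 + φ/2) = 6378137 × 0.522856913 = 3334853.023 m.

x 3360560 m, y 3334850 m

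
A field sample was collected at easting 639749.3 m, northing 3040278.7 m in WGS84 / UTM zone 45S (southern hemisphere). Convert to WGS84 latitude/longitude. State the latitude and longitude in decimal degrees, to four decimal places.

Zone 45S: λ₀ = 87°, k₀ = 0.9996, false easting 500000 m, false northing 10000000 m.
Meridian distance M = (N − FN)/k₀ = -6962506.3 m.
Inverse transverse Mercator on WGS84 gives φ = -62.74120017°, λ = 89.73539964°.

lat -62.7412°, lon 89.7354°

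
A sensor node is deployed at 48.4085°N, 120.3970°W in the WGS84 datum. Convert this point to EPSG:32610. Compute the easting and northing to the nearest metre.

Zone 10 central meridian λ₀ = 6×10 − 183 = -123°; Δλ = +2.6030°.
Transverse Mercator on WGS84 with k₀ = 0.9996 gives E = 692626.445 m, N = 5364978.484 m.

E 692626 m, N 5364978 m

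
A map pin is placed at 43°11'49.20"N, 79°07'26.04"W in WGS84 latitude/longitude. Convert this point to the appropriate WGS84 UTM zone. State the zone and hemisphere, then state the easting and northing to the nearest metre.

Zone 17N: E 652430 m, N 4784400 m

Longitude -79.1239° lies in the 6° band [-84°, -78°), giving zone 17; latitude is north of the equator, so 17N.
Zone 17 central meridian λ₀ = 6×17 − 183 = -81°; Δλ = +1.8761°.
Transverse Mercator on WGS84 with k₀ = 0.9996 gives E = 652430.137 m, N = 4784400.263 m.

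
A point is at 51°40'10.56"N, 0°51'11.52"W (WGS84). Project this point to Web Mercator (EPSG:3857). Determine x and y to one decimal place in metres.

Web Mercator is spherical with R = a = 6378137 m.
x = R·λ = 6378137 × -0.014891149 = -94977.790 m.
y = R·ln tan(π/4 + φ/2) = 6378137 × 1.056829598 = 6740603.959 m.

x -94977.8 m, y 6740604.0 m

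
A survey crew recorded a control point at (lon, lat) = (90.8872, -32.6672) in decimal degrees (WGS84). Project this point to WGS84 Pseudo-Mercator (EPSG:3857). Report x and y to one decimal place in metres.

Web Mercator is spherical with R = a = 6378137 m.
x = R·λ = 6378137 × 1.586280888 = 10117516.824 m.
y = R·ln tan(π/4 + φ/2) = 6378137 × -0.603814748 = -3851213.186 m.

x 10117516.8 m, y -3851213.2 m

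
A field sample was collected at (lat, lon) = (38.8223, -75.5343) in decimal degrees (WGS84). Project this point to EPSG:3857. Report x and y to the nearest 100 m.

x -8408400 m, y 4696200 m

Web Mercator is spherical with R = a = 6378137 m.
x = R·λ = 6378137 × -1.318322233 = -8408439.813 m.
y = R·ln tan(π/4 + φ/2) = 6378137 × 0.736304260 = 4696249.442 m.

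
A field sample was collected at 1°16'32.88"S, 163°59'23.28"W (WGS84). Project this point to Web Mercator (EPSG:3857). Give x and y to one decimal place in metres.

x -18255261.0 m, y -142033.1 m

Web Mercator is spherical with R = a = 6378137 m.
x = R·λ = 6378137 × -2.862161950 = -18255261.031 m.
y = R·ln tan(π/4 + φ/2) = 6378137 × -0.022268751 = -142033.144 m.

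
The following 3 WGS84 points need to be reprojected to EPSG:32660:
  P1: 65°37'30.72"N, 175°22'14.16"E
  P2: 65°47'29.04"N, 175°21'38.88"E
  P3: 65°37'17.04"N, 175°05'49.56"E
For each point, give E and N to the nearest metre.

P1: E 424970 m, N 7279107 m; P2: E 425002 m, N 7297638 m; P3: E 412366 m, N 7279037 m

UTM zone 60N: λ₀ = 177°, k₀ = 0.9996.
P1 (65.6252°, 175.3706°) → (424970.072, 7279106.661) m.
P2 (65.7914°, 175.3608°) → (425001.938, 7297637.784) m.
P3 (65.6214°, 175.0971°) → (412366.079, 7279036.919) m.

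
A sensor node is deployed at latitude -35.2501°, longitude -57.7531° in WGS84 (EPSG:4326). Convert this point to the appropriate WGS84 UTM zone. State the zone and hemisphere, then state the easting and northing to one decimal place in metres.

Longitude -57.7531° lies in the 6° band [-60°, -54°), giving zone 21; latitude is south of the equator, so 21S.
Zone 21 central meridian λ₀ = 6×21 − 183 = -57°; Δλ = -0.7531°.
Transverse Mercator on WGS84 with k₀ = 0.9996 gives E = 431487.469 m, N = 6098961.344 m.

Zone 21S: E 431487.5 m, N 6098961.3 m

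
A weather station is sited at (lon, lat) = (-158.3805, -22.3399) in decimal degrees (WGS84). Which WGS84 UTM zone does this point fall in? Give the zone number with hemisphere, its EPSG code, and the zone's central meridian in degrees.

Zone 4S (EPSG:32704), central meridian -159°

UTM zone = ⌊(λ + 180)/6⌋ + 1; -158.3805° ∈ [-162°, -156°) → zone 4.
Hemisphere: S (φ < 0).
Central meridian λ₀ = 6×4 − 183 = -159°.
EPSG code: 32704.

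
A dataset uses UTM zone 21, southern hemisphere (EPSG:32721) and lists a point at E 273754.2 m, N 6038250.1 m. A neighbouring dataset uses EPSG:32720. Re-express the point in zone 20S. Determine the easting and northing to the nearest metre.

UTM 21S → geographic: φ = -35.77379970°, λ = -59.50289962°.
UTM 20S (λ₀ = -63°) forward: E = 816145.593 m, N = 6035495.736 m.

E 816146 m, N 6035496 m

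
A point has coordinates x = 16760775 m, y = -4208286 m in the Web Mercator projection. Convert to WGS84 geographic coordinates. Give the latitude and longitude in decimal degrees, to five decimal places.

lat -35.32610°, lon 150.56460°

R = 6378137 m. λ = x/R = 150.56460356°.
φ = 2·arctan(exp(y/R)) − 90° = 2·arctan(0.51696) − 90° = -35.32610285°.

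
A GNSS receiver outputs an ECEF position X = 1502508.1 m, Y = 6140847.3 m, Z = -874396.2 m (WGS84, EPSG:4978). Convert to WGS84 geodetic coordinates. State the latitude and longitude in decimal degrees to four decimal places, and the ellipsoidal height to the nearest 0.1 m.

lat -7.9270°, lon 76.2513°, h 4437.3 m

λ = atan2(Y, X) = 76.25130001°; p = √(X²+Y²) = 6321988.3 m.
Bowring's method on WGS84 (a = 6378137 m, b = 6356752.314 m) gives φ = -7.92699970°, h = 4437.251 m.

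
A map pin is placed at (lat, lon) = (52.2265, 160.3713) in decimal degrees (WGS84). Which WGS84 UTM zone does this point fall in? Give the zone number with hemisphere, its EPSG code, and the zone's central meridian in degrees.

UTM zone = ⌊(λ + 180)/6⌋ + 1; 160.3713° ∈ [156°, 162°) → zone 57.
Hemisphere: N (φ ≥ 0).
Central meridian λ₀ = 6×57 − 183 = 159°.
EPSG code: 32657.

Zone 57N (EPSG:32657), central meridian 159°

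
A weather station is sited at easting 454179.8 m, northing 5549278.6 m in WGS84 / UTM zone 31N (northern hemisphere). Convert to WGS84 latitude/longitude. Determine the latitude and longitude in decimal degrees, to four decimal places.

lat 50.0940°, lon 2.3594°

Zone 31N: λ₀ = 3°, k₀ = 0.9996, false easting 500000 m.
Meridian distance M = (N − FN)/k₀ = 5551499.2 m.
Inverse transverse Mercator on WGS84 gives φ = 50.09399971°, λ = 2.35939979°.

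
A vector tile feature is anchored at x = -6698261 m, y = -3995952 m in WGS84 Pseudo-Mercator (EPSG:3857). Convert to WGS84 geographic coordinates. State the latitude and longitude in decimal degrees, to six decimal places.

lat -33.755002°, lon -60.171502°

R = 6378137 m. λ = x/R = -60.17150233°.
φ = 2·arctan(exp(y/R)) − 90° = 2·arctan(0.53446) − 90° = -33.75500177°.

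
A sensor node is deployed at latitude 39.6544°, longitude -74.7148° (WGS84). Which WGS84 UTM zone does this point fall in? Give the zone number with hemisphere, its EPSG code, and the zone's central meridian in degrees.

Zone 18N (EPSG:32618), central meridian -75°

UTM zone = ⌊(λ + 180)/6⌋ + 1; -74.7148° ∈ [-78°, -72°) → zone 18.
Hemisphere: N (φ ≥ 0).
Central meridian λ₀ = 6×18 − 183 = -75°.
EPSG code: 32618.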